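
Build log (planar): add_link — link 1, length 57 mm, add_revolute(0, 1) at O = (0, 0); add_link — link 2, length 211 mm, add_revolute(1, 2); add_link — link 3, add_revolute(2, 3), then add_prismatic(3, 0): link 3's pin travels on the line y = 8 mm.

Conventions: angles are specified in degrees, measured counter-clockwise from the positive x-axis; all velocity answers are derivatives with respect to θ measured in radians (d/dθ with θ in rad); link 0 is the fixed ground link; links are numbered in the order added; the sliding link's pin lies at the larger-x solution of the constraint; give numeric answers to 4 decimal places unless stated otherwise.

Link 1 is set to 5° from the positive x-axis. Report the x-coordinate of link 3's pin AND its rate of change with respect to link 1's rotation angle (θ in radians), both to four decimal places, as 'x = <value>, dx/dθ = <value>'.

geometry: r = 57 mm, L = 211 mm, e = 8 mm
crank pin P = (r cos θ, r sin θ) = (56.783098, 4.967877)
h = r sin θ − e = 4.967877 − 8 = -3.032123
x = r cos θ + √(L² − h²) = 56.783098 + 210.978213 = 267.761310
dx/dθ = −r sin θ − h·r cos θ/√(L² − h²) (θ in radians; h = -3.032123) = -4.151806

x = 267.7613, dx/dθ = -4.1518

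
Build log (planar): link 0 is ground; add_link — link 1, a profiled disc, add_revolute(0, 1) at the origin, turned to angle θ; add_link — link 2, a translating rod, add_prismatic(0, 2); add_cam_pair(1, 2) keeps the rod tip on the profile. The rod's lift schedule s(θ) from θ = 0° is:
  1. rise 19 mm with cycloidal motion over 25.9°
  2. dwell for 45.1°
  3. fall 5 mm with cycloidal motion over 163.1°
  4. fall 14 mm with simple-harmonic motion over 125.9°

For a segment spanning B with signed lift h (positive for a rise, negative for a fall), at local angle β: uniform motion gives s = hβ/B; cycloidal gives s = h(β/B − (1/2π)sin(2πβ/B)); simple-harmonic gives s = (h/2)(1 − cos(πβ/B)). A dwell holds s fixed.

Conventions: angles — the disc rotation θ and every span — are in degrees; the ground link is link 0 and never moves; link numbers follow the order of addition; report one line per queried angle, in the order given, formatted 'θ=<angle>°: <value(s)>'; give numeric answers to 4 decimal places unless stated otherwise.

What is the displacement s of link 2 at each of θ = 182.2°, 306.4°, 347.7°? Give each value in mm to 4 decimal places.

seg 1 [0°–25.9°] cycloidal, h=19: full span → s += 19 → s = 19.0000
seg 2 [25.9°–71°] dwell: s stays 19.0000
seg 3 [71°–234.1°] cycloidal, h=-5: θ=182.2° here. β=111.2, B=163.1. -5·(0.6818 − sin(2π·0.6818)/(2π)) = -4.1328 → s = 14.8672
seg 3 [71°–234.1°] cycloidal, h=-5: full span → s += -5 → s = 14.0000
seg 4 [234.1°–360°] simple-harmonic, h=-14: θ=306.4° here. β=72.3, B=125.9. -14/2·(1 − cos(π·0.5743)) = -8.6184 → s = 5.3816
seg 4 [234.1°–360°] simple-harmonic, h=-14: θ=347.7° here. β=113.6, B=125.9. -14/2·(1 − cos(π·0.9023)) = -13.6729 → s = 0.3271

θ=182.2°: 14.8672
θ=306.4°: 5.3816
θ=347.7°: 0.3271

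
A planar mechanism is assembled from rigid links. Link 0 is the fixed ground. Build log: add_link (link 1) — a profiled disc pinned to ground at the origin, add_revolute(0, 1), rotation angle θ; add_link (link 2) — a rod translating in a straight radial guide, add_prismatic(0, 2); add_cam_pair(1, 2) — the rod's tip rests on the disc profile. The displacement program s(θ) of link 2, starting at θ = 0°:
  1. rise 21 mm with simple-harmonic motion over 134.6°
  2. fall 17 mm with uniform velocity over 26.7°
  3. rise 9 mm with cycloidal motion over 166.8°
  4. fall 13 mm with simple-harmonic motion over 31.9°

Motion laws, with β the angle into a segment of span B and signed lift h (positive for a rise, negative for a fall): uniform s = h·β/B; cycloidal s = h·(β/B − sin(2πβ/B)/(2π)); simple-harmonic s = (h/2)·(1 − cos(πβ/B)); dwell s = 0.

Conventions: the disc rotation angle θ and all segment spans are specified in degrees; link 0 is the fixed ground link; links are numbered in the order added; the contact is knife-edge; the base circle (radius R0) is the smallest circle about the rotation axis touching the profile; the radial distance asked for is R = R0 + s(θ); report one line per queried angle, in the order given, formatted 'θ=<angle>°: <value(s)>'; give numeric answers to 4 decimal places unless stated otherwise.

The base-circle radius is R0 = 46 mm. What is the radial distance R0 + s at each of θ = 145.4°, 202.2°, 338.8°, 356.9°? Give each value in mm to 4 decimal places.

seg 1 [0°–134.6°] simple-harmonic, h=21: full span → s += 21 → s = 21.0000
seg 2 [134.6°–161.3°] uniform, h=-17: θ=145.4° here. β=10.8, B=26.7. -17·10.8/26.7 = -6.8764 → s = 14.1236
seg 2 [134.6°–161.3°] uniform, h=-17: full span → s += -17 → s = 4.0000
seg 3 [161.3°–328.1°] cycloidal, h=9: θ=202.2° here. β=40.9, B=166.8. 9·(0.2452 − sin(2π·0.2452)/(2π)) = 0.7751 → s = 4.7751
seg 3 [161.3°–328.1°] cycloidal, h=9: full span → s += 9 → s = 13.0000
seg 4 [328.1°–360°] simple-harmonic, h=-13: θ=338.8° here. β=10.7, B=31.9. -13/2·(1 − cos(π·0.3354)) = -3.2870 → s = 9.7130
seg 4 [328.1°–360°] simple-harmonic, h=-13: θ=356.9° here. β=28.8, B=31.9. -13/2·(1 − cos(π·0.9028)) = -12.6994 → s = 0.3006
θ=145.4°: R = R0 + s = 46 + 14.1236 = 60.1236
θ=202.2°: R = R0 + s = 46 + 4.7751 = 50.7751
θ=338.8°: R = R0 + s = 46 + 9.7130 = 55.7130
θ=356.9°: R = R0 + s = 46 + 0.3006 = 46.3006

θ=145.4°: 60.1236
θ=202.2°: 50.7751
θ=338.8°: 55.7130
θ=356.9°: 46.3006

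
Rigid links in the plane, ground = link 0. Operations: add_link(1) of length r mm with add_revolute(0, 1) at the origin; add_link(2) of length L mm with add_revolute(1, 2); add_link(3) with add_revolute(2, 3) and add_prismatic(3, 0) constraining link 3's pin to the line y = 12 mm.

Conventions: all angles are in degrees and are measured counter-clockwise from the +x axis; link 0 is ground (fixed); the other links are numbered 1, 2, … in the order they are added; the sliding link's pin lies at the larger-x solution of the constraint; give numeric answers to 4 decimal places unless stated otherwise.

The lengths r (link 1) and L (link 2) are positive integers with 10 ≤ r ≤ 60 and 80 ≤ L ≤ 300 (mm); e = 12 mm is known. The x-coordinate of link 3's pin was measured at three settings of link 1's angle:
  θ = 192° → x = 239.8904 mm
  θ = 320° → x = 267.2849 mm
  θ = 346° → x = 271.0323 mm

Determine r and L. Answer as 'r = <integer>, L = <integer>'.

constraint per measurement: (x − r cos θ)² + (r sin θ − e)² = L²
subtracting the θ₁ and θ₂ equations cancels the r² and L² terms:
r = (x₁² − x₂²) / (2[(x₁cos θ₁ + e sin θ₁) − (x₂cos θ₂ + e sin θ₂)]) = 16.0000 → r = 16
L² = (x₁ − r cos θ₁)² + (r sin θ₁ − e)² = 65535.9851 → L = 256.0000 → L = 256
check at θ₃=346°: x = 271.0323 (printed 271.0323) ✓

r = 16, L = 256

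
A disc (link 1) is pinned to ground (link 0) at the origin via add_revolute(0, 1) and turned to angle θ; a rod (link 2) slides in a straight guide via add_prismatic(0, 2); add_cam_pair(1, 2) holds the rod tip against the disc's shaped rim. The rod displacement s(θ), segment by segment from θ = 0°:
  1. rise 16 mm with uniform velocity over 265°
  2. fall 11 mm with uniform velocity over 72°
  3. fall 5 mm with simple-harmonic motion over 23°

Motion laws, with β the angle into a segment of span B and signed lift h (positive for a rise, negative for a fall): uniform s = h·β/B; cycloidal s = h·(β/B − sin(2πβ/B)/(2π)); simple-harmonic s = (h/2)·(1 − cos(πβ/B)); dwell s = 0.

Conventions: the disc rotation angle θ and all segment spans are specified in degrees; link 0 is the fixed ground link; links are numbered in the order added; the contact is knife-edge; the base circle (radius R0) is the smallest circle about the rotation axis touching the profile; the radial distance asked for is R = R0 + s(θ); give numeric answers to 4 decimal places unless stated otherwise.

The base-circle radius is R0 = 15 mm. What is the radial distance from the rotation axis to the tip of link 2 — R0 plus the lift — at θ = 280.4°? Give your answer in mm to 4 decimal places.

segment 1 (0° to 265°, uniform, h = 16) is passed completely: s = 0.0000 + (16) = 16.0000
θ = 280.4° falls in segment 2 (265° to 337°, uniform, h = -11): β = 280.4 − 265 = 15.4°, B = 72°; Δs = -11·15.4/72 = -2.3528; s = 16.0000 − 2.3528 = 13.6472
R = R0 + s = 15 + 13.6472 = 28.6472

28.6472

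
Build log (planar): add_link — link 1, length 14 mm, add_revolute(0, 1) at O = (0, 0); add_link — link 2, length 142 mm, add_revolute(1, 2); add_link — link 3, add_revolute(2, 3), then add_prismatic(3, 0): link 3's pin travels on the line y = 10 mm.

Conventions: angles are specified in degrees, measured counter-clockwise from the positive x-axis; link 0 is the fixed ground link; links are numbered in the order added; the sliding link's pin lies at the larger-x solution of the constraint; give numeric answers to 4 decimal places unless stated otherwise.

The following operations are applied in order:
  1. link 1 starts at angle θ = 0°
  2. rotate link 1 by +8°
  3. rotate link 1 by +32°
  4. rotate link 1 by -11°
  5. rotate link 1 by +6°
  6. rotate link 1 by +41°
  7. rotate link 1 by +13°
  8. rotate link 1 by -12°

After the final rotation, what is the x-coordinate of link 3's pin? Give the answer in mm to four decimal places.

geometry: r = 14 mm, L = 142 mm, e = 10 mm; θ starts at 0°
rotate link 1 by +8°: θ ← 0° +8° = 8°
rotate link 1 by +32°: θ ← 8° +32° = 40°
rotate link 1 by -11°: θ ← 40° -11° = 29°
rotate link 1 by +6°: θ ← 29° +6° = 35°
rotate link 1 by +41°: θ ← 35° +41° = 76°
rotate link 1 by +13°: θ ← 76° +13° = 89°
rotate link 1 by -12°: θ ← 89° -12° = 77°
crank pin P = (r cos θ, r sin θ) = (3.149315, 13.641181)
h = r sin θ − e = 13.641181 − 10 = 3.641181
x = r cos θ + √(L² − h²) = 3.149315 + 141.953309 = 145.102623

145.1026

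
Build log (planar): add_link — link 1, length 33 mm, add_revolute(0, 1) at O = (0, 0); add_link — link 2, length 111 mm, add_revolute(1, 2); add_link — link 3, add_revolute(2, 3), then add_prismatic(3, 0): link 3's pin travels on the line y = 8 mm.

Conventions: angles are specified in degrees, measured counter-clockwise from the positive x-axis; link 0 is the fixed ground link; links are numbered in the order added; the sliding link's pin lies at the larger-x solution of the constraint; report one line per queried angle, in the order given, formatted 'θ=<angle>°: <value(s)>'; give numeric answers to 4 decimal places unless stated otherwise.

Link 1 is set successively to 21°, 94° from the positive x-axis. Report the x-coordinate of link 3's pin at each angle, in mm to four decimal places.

geometry: r = 33 mm, L = 111 mm, e = 8 mm
θ=21°: crank pin P = (r cos θ, r sin θ) = (30.808154, 11.826142)
θ=21°: h = r sin θ − e = 11.826142 − 8 = 3.826142
θ=21°: x = r cos θ + √(L² − h²) = 30.808154 + 110.934037 = 141.742191
θ=94°: crank pin P = (r cos θ, r sin θ) = (-2.301964, 32.919614)
θ=94°: h = r sin θ − e = 32.919614 − 8 = 24.919614
θ=94°: x = r cos θ + √(L² − h²) = -2.301964 + 108.166598 = 105.864634

θ=21°: 141.7422
θ=94°: 105.8646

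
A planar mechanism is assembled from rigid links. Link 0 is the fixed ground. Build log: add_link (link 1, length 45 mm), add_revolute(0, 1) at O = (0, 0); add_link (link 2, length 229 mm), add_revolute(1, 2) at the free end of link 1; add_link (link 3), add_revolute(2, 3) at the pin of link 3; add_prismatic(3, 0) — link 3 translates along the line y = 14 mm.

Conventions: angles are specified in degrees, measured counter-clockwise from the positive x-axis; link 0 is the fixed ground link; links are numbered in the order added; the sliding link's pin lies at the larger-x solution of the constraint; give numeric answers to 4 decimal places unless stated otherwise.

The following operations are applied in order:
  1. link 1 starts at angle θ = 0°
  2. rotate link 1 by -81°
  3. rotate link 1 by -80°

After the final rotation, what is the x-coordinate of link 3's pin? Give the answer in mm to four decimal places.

geometry: r = 45 mm, L = 229 mm, e = 14 mm; θ starts at 0°
rotate link 1 by -81°: θ ← 0° -81° = -81°
rotate link 1 by -80°: θ ← -81° -80° = -161°
crank pin P = (r cos θ, r sin θ) = (-42.548336, -14.650567)
h = r sin θ − e = -14.650567 − 14 = -28.650567
x = r cos θ + √(L² − h²) = -42.548336 + 227.200671 = 184.652335

184.6523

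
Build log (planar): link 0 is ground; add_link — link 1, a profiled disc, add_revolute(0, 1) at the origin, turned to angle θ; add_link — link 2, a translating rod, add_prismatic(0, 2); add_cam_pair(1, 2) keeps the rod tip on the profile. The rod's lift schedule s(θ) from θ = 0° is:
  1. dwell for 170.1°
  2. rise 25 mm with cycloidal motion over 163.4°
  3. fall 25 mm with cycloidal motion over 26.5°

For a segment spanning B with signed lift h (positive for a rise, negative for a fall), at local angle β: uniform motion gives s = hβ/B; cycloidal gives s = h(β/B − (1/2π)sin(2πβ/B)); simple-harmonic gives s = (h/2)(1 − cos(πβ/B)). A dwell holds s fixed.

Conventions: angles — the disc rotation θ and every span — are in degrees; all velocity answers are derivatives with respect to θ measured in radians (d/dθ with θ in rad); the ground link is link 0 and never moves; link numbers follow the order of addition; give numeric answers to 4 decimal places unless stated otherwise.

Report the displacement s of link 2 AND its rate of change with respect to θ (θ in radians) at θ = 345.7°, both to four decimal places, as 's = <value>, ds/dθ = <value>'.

seg 1 [0°–170.1°] dwell: s stays 0.0000
seg 2 [170.1°–333.5°] cycloidal, h=25: full span → s += 25 → s = 25.0000
seg 3 [333.5°–360°] cycloidal, h=-25: θ=345.7° here. β=12.2, B=26.5. -25·(0.4604 − sin(2π·0.4604)/(2π)) = -10.5291 → s = 14.4709
velocity in seg [333.5°–360°] (cycloidal), θ in radians: β = 12.2° = 0.2129 rad, B = 26.5° = 0.4625 rad; ds/dθ = (h/B)(1 − cos(2πβ/B)) = ((-25)/0.4625)(1 − cos(2π·0.4604)) = -106.438807 mm/rad

s = 14.4709, ds/dθ = -106.4388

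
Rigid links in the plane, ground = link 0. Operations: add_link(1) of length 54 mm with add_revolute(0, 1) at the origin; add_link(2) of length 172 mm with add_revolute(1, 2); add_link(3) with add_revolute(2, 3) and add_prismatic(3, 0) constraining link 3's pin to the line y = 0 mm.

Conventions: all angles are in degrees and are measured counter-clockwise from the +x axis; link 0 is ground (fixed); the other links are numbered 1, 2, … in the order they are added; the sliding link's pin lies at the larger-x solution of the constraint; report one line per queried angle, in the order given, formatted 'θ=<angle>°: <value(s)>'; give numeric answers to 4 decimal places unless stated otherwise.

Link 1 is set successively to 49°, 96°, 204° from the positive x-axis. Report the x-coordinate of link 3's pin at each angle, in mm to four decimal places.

geometry: r = 54 mm, L = 172 mm, e = 0 mm
θ=49°: crank pin P = (r cos θ, r sin θ) = (35.427188, 40.754317)
θ=49°: h = r sin θ − e = 40.754317 − 0 = 40.754317
θ=49°: x = r cos θ + √(L² − h²) = 35.427188 + 167.102022 = 202.529209
θ=96°: crank pin P = (r cos θ, r sin θ) = (-5.644537, 53.704182)
θ=96°: h = r sin θ − e = 53.704182 − 0 = 53.704182
θ=96°: x = r cos θ + √(L² − h²) = -5.644537 + 163.400920 = 157.756383
θ=204°: crank pin P = (r cos θ, r sin θ) = (-49.331455, -21.963779)
θ=204°: h = r sin θ − e = -21.963779 − 0 = -21.963779
θ=204°: x = r cos θ + √(L² − h²) = -49.331455 + 170.591889 = 121.260434

θ=49°: 202.5292
θ=96°: 157.7564
θ=204°: 121.2604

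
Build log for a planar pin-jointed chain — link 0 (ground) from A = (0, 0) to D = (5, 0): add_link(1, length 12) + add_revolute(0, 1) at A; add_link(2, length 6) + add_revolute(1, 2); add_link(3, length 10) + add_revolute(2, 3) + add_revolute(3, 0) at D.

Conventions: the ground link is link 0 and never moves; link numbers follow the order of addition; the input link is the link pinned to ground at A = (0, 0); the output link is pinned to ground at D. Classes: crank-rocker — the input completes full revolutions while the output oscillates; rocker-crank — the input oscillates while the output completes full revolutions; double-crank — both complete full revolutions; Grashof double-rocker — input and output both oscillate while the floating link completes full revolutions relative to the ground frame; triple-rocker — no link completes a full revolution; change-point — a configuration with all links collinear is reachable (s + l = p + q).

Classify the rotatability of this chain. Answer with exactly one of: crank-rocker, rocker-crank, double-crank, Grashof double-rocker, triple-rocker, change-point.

lengths: ground=5, input=12, coupler=6, output=10
sorted: s=5 (shortest), l=12 (longest), p+q=16
s + l = 17 vs p + q = 16
s + l > p + q → non-Grashof → no link fully rotates → triple-rocker

triple-rocker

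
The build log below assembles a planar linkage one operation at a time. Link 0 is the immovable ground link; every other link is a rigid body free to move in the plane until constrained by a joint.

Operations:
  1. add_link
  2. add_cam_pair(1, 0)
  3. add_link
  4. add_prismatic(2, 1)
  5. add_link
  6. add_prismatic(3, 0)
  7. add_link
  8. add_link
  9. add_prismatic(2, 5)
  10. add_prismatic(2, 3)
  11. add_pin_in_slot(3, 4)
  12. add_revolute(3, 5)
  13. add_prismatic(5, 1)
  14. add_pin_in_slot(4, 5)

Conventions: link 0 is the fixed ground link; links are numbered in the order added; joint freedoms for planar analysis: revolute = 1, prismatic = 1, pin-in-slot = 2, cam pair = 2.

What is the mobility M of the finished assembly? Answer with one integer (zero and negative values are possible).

link 0 = ground. State L|J1|J2 = 1|0|0
+link1  2|0|0
C(1,0) f=2→J2  2|0|1
+link2  3|0|1
P(2,1) f=1→J1  3|1|1
+link3  4|1|1
P(3,0) f=1→J1  4|2|1
+link4  5|2|1
+link5  6|2|1
P(2,5) f=1→J1  6|3|1
P(2,3) f=1→J1  6|4|1
PS(3,4) f=2→J2  6|4|2
R(3,5) f=1→J1  6|5|2
P(5,1) f=1→J1  6|6|2
PS(4,5) f=2→J2  6|6|3
M = 3(6−1)−2·6−3 = 15−12−3 = 0

M = 0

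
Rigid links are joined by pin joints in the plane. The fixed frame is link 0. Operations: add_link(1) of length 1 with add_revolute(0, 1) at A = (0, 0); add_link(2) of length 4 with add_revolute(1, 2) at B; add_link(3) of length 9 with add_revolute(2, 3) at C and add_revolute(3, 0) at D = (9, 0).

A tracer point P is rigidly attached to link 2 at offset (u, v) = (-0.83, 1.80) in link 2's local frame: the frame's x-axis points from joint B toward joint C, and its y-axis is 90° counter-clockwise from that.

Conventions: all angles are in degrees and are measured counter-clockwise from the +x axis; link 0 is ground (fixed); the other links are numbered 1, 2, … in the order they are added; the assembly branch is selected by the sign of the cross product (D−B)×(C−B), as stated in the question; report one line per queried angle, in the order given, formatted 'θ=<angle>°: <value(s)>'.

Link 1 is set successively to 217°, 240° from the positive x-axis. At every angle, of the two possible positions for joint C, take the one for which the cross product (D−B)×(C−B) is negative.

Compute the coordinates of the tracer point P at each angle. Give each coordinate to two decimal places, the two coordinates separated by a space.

A=(0,0), D=(9.00,0)
θ=217°: B = A + 1.00·(cos217°, sin217°) = (-0.7986, -0.6018)
θ=217°: |BD| = 9.8171
θ=217°: circle(B,4.00) ∩ circle(D,9.00): a=1.5980, h=3.6669
θ=217°:   candidates: C₊=(0.5716,3.1562) cross=35.999; C₋=(1.0212,-4.1639) cross=-35.999
θ=217°:   branch - wants cross < 0 → take C=(1.0212,-4.1639) (cross=-35.999)
θ=217°: ex = (C−B)/|BC| = (0.4549,-0.8905); ey = (0.8905,0.4549)
θ=217°: P = B + -0.83·ex + 1.80·ey = (0.4267,0.9562)
θ=240°: B = A + 1.00·(cos240°, sin240°) = (-0.5000, -0.8660)
θ=240°: |BD| = 9.5394
θ=240°: circle(B,4.00) ∩ circle(D,9.00): a=1.3628, h=3.7607
θ=240°:   candidates: C₊=(0.5157,3.0029) cross=35.875; C₋=(1.1986,-4.4875) cross=-35.875
θ=240°:   branch - wants cross < 0 → take C=(1.1986,-4.4875) (cross=-35.875)
θ=240°: ex = (C−B)/|BC| = (0.4246,-0.9054); ey = (0.9054,0.4246)
θ=240°: P = B + -0.83·ex + 1.80·ey = (0.7772,0.6498)

θ=217°: 0.43 0.96
θ=240°: 0.78 0.65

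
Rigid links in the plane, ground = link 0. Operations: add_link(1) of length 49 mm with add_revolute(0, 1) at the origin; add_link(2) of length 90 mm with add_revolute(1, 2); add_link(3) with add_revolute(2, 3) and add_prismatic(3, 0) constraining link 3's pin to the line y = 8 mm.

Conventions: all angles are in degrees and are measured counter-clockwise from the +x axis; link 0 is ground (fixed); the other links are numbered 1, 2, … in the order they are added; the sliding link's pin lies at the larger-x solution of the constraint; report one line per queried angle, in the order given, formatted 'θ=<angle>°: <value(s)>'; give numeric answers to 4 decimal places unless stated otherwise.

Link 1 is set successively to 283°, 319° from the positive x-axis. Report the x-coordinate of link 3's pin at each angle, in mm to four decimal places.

geometry: r = 49 mm, L = 90 mm, e = 8 mm
θ=283°: crank pin P = (r cos θ, r sin θ) = (11.022602, -47.744133)
θ=283°: h = r sin θ − e = -47.744133 − 8 = -55.744133
θ=283°: x = r cos θ + √(L² − h²) = 11.022602 + 70.658274 = 81.680875
θ=319°: crank pin P = (r cos θ, r sin θ) = (36.980769, -32.146892)
θ=319°: h = r sin θ − e = -32.146892 − 8 = -40.146892
θ=319°: x = r cos θ + √(L² − h²) = 36.980769 + 80.549532 = 117.530301

θ=283°: 81.6809
θ=319°: 117.5303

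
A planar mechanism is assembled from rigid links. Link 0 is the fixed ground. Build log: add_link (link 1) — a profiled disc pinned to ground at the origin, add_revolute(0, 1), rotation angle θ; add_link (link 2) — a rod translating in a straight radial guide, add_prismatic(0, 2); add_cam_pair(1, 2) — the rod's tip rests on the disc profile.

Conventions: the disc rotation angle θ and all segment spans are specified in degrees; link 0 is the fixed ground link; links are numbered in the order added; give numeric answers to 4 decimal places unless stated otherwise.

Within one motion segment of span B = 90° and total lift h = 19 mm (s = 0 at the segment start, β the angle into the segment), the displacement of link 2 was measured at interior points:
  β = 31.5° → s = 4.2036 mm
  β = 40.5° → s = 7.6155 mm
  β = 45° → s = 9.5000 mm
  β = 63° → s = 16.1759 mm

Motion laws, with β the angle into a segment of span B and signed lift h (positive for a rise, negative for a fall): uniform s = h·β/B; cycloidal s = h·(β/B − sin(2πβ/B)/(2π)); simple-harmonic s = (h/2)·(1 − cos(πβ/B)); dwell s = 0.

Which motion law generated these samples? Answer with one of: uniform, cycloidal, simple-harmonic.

candidates at β/B = r: uniform s = h·r (linear in β); cycloidal s = h·(r − sin(2πr)/(2π)); simple-harmonic s = (h/2)(1 − cos(πr))
β=31.5°: printed 4.2036 | uniform 6.6500, cycloidal 4.2036, simple-harmonic 5.1871
β=40.5°: printed 7.6155 | uniform 8.5500, cycloidal 7.6155, simple-harmonic 8.0139
β=45°: printed 9.5000 | uniform 9.5000, cycloidal 9.5000, simple-harmonic 9.5000
β=63°: printed 16.1759 | uniform 13.3000, cycloidal 16.1759, simple-harmonic 15.0840
only one law matches every sample → cycloidal

cycloidal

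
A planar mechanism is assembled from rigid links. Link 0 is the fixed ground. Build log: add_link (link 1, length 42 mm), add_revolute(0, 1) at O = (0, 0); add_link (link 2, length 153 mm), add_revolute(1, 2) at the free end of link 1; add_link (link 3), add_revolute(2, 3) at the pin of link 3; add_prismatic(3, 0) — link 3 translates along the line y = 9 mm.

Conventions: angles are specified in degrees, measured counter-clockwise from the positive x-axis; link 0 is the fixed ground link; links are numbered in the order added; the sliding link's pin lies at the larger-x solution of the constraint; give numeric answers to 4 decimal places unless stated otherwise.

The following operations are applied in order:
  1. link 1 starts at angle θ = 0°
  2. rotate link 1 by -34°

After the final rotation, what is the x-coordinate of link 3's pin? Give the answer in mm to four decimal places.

geometry: r = 42 mm, L = 153 mm, e = 9 mm; θ starts at 0°
rotate link 1 by -34°: θ ← 0° -34° = -34°
crank pin P = (r cos θ, r sin θ) = (34.819578, -23.486102)
h = r sin θ − e = -23.486102 − 9 = -32.486102
x = r cos θ + √(L² − h²) = 34.819578 + 149.511381 = 184.330959

184.3310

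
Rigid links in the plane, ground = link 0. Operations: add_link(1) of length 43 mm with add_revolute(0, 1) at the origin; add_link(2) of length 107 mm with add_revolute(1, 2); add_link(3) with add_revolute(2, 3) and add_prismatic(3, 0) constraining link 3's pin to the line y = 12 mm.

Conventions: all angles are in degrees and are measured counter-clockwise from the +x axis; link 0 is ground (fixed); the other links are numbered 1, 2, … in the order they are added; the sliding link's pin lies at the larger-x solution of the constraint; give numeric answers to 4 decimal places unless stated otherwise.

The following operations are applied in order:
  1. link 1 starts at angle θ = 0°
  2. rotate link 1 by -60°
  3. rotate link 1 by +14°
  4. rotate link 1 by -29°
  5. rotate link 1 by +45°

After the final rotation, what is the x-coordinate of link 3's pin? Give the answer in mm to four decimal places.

geometry: r = 43 mm, L = 107 mm, e = 12 mm; θ starts at 0°
rotate link 1 by -60°: θ ← 0° -60° = -60°
rotate link 1 by +14°: θ ← -60° +14° = -46°
rotate link 1 by -29°: θ ← -46° -29° = -75°
rotate link 1 by +45°: θ ← -75° +45° = -30°
crank pin P = (r cos θ, r sin θ) = (37.239092, -21.500000)
h = r sin θ − e = -21.500000 − 12 = -33.500000
x = r cos θ + √(L² − h²) = 37.239092 + 101.620618 = 138.859710

138.8597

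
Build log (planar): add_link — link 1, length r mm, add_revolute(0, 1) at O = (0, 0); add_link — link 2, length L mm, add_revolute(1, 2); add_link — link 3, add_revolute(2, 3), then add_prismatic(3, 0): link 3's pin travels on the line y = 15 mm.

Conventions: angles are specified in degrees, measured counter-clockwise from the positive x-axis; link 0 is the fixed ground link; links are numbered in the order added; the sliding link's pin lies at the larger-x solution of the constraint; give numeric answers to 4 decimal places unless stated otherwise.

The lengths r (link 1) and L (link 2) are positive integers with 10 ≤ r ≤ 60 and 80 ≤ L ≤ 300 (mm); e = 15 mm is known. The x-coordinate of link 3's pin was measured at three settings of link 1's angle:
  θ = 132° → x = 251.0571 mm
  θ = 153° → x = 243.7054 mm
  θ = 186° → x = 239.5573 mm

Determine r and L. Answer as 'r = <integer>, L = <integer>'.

constraint per measurement: (x − r cos θ)² + (r sin θ − e)² = L²
subtracting the θ₁ and θ₂ equations cancels the r² and L² terms:
r = (x₁² − x₂²) / (2[(x₁cos θ₁ + e sin θ₁) − (x₂cos θ₂ + e sin θ₂)]) = 34.0000 → r = 34
L² = (x₁ − r cos θ₁)² + (r sin θ₁ − e)² = 75075.9790 → L = 274.0000 → L = 274
check at θ₃=186°: x = 239.5573 (printed 239.5573) ✓

r = 34, L = 274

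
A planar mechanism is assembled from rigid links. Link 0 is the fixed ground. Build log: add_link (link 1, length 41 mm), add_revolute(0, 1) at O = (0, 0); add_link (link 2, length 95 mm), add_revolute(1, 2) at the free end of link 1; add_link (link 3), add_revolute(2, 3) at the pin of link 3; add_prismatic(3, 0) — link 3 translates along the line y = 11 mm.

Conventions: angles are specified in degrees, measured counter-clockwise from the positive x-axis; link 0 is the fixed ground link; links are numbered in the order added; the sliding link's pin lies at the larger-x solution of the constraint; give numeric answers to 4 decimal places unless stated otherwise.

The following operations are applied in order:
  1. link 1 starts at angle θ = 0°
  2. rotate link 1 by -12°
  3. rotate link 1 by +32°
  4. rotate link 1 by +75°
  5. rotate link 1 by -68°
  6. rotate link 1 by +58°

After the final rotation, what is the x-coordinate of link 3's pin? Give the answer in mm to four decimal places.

geometry: r = 41 mm, L = 95 mm, e = 11 mm; θ starts at 0°
rotate link 1 by -12°: θ ← 0° -12° = -12°
rotate link 1 by +32°: θ ← -12° +32° = 20°
rotate link 1 by +75°: θ ← 20° +75° = 95°
rotate link 1 by -68°: θ ← 95° -68° = 27°
rotate link 1 by +58°: θ ← 27° +58° = 85°
crank pin P = (r cos θ, r sin θ) = (3.573385, 40.843983)
h = r sin θ − e = 40.843983 − 11 = 29.843983
x = r cos θ + √(L² − h²) = 3.573385 + 90.190558 = 93.763943

93.7639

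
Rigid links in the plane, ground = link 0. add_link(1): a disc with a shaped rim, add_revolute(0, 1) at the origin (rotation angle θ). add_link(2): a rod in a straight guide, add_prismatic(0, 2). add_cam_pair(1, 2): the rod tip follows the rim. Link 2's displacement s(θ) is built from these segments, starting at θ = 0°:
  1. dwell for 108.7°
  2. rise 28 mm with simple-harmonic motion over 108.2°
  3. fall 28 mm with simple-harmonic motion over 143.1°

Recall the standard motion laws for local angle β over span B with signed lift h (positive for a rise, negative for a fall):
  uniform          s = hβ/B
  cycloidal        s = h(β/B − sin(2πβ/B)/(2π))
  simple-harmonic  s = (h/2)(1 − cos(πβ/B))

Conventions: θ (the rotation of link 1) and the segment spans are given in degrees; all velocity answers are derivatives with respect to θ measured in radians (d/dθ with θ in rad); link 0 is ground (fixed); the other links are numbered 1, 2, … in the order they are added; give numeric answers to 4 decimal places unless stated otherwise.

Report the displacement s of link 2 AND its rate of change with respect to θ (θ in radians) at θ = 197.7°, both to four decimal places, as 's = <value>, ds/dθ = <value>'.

segment 1 (0° to 108.7°, dwell): s unchanged at 0.0000
θ = 197.7° falls in segment 2 (108.7° to 216.9°, simple-harmonic, h = 28): β = 197.7 − 108.7 = 89°, B = 108.2°; Δs = 28/2·(1 − cos(π·0.8226)) = 25.8803; s = 0.0000 + 25.8803 = 25.8803
velocity in seg [108.7°–216.9°] (simple-harmonic), θ in radians: β = 89° = 1.5533 rad, B = 108.2° = 1.8884 rad; ds/dθ = (πh/(2B)) sin(πβ/B) = (π·28/(2·1.8884)) sin(π·0.8226) = 12.321531 mm/rad

s = 25.8803, ds/dθ = 12.3215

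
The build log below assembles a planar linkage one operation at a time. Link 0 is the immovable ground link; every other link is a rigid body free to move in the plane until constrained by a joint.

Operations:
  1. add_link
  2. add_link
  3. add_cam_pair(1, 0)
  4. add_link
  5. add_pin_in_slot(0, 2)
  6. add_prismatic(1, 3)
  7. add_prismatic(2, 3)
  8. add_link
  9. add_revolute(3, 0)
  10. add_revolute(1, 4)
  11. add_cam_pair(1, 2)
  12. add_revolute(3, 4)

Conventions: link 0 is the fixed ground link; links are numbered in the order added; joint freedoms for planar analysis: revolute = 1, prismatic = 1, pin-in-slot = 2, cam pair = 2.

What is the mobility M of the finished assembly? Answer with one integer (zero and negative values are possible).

(L,J1,J2)=(1,0,0); link0 fixed
link1: (2,0,0)
link2: (3,0,0)
C 1-0 [J2]: (3,0,1)
link3: (4,0,1)
PS 0-2 [J2]: (4,0,2)
P 1-3 [J1]: (4,1,2)
P 2-3 [J1]: (4,2,2)
link4: (5,2,2)
R 3-0 [J1]: (5,3,2)
R 1-4 [J1]: (5,4,2)
C 1-2 [J2]: (5,4,3)
R 3-4 [J1]: (5,5,3)
Grübler: 3·4 − 2·5 − 3 = -1

M = -1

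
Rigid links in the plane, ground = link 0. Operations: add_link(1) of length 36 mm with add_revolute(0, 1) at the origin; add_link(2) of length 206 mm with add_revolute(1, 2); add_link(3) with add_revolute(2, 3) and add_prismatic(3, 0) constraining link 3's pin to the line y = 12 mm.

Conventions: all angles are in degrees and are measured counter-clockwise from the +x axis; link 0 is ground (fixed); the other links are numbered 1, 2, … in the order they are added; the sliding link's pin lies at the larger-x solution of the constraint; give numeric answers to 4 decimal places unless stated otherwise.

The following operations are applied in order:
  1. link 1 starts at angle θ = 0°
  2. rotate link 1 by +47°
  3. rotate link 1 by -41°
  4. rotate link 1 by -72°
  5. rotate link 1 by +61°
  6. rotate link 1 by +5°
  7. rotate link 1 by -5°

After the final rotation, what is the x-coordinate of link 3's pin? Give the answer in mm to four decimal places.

geometry: r = 36 mm, L = 206 mm, e = 12 mm; θ starts at 0°
rotate link 1 by +47°: θ ← 0° +47° = 47°
rotate link 1 by -41°: θ ← 47° -41° = 6°
rotate link 1 by -72°: θ ← 6° -72° = -66°
rotate link 1 by +61°: θ ← -66° +61° = -5°
rotate link 1 by +5°: θ ← -5° +5° = 0°
rotate link 1 by -5°: θ ← 0° -5° = -5°
crank pin P = (r cos θ, r sin θ) = (35.863009, -3.137607)
h = r sin θ − e = -3.137607 − 12 = -15.137607
x = r cos θ + √(L² − h²) = 35.863009 + 205.443065 = 241.306074

241.3061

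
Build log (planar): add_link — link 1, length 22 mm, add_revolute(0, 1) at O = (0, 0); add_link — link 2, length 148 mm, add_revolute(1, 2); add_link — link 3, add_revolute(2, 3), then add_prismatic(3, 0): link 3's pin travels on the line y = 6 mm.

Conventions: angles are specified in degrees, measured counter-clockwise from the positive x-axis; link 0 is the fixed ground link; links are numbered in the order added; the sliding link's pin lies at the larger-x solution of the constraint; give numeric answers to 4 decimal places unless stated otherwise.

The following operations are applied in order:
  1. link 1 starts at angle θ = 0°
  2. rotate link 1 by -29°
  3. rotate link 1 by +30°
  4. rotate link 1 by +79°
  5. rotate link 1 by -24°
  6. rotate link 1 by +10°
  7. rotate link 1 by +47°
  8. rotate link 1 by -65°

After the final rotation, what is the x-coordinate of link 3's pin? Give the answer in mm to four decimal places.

geometry: r = 22 mm, L = 148 mm, e = 6 mm; θ starts at 0°
rotate link 1 by -29°: θ ← 0° -29° = -29°
rotate link 1 by +30°: θ ← -29° +30° = 1°
rotate link 1 by +79°: θ ← 1° +79° = 80°
rotate link 1 by -24°: θ ← 80° -24° = 56°
rotate link 1 by +10°: θ ← 56° +10° = 66°
rotate link 1 by +47°: θ ← 66° +47° = 113°
rotate link 1 by -65°: θ ← 113° -65° = 48°
crank pin P = (r cos θ, r sin θ) = (14.720873, 16.349186)
h = r sin θ − e = 16.349186 − 6 = 10.349186
x = r cos θ + √(L² − h²) = 14.720873 + 147.637713 = 162.358586

162.3586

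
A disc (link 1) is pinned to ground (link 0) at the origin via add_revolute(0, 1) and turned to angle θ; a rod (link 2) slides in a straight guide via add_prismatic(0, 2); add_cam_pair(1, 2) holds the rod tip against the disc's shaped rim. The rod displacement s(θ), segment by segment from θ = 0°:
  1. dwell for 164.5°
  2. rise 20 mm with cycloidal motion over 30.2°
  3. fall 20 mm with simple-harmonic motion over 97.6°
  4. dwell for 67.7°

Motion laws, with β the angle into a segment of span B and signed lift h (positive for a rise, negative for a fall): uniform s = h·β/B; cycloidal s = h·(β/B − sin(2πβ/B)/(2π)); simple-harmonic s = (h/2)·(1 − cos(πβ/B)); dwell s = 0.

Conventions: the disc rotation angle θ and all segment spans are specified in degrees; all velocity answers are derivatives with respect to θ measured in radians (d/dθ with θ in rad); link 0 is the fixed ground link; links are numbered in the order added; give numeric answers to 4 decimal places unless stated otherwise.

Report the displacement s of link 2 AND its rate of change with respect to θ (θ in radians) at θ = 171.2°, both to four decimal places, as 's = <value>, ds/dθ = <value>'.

segment 1 (0° to 164.5°, dwell): s unchanged at 0.0000
θ = 171.2° falls in segment 2 (164.5° to 194.7°, cycloidal, h = 20): β = 171.2 − 164.5 = 6.7°, B = 30.2°; Δs = 20·(0.2219 − sin(2π·0.2219)/(2π)) = 1.3036; s = 0.0000 + 1.3036 = 1.3036
velocity in seg [164.5°–194.7°] (cycloidal), θ in radians: β = 6.7° = 0.1169 rad, B = 30.2° = 0.5271 rad; ds/dθ = (h/B)(1 − cos(2πβ/B)) = (20/0.5271)(1 − cos(2π·0.2219)) = 31.268914 mm/rad

s = 1.3036, ds/dθ = 31.2689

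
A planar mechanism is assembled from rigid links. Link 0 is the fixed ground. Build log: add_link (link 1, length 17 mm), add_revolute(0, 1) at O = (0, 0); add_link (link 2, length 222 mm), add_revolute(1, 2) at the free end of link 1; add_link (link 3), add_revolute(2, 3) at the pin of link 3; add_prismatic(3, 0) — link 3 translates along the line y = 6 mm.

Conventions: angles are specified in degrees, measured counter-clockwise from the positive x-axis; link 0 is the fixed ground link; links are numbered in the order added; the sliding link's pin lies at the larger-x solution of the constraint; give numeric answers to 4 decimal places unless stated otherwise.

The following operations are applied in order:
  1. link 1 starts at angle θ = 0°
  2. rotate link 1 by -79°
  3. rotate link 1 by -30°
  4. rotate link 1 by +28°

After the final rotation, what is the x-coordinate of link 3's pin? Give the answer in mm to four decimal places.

geometry: r = 17 mm, L = 222 mm, e = 6 mm; θ starts at 0°
rotate link 1 by -79°: θ ← 0° -79° = -79°
rotate link 1 by -30°: θ ← -79° -30° = -109°
rotate link 1 by +28°: θ ← -109° +28° = -81°
crank pin P = (r cos θ, r sin θ) = (2.659386, -16.790702)
h = r sin θ − e = -16.790702 − 6 = -22.790702
x = r cos θ + √(L² − h²) = 2.659386 + 220.827045 = 223.486431

223.4864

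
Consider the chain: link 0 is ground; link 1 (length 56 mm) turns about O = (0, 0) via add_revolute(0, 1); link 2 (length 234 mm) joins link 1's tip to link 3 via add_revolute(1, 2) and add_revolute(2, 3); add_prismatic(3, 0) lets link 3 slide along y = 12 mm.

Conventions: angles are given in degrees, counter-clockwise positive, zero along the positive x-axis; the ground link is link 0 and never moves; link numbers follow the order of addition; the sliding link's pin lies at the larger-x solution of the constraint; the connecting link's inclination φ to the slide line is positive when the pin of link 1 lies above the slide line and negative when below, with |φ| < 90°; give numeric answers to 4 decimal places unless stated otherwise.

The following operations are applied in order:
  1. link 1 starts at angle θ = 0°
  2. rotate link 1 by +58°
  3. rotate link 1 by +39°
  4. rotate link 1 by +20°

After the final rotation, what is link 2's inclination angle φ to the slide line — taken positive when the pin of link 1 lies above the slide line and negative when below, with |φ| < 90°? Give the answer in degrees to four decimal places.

geometry: r = 56 mm, L = 234 mm, e = 12 mm; θ starts at 0°
rotate link 1 by +58°: θ ← 0° +58° = 58°
rotate link 1 by +39°: θ ← 58° +39° = 97°
rotate link 1 by +20°: θ ← 97° +20° = 117°
h = r sin θ − e = 49.896365 − 12 = 37.896365
sin φ = h / L = 37.896365 / 234 = 0.16195028
φ = arcsin(0.16195028) = 9.320116°

9.3201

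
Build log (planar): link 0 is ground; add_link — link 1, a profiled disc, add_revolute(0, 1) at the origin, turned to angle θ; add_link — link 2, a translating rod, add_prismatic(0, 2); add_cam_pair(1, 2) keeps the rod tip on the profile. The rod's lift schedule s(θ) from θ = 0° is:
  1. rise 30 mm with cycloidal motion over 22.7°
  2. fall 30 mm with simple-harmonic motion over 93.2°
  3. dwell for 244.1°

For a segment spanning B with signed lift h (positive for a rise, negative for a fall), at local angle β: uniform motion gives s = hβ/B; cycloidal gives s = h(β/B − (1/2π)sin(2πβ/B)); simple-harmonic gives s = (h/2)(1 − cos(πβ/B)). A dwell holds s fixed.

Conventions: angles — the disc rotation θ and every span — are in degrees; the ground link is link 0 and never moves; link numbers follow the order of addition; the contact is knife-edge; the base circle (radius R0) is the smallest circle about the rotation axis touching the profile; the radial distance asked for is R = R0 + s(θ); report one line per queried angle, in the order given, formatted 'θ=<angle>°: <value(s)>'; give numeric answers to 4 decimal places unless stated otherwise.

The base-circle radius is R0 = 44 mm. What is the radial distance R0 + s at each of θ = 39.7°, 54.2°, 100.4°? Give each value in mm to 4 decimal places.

seg 1 [0°–22.7°] cycloidal, h=30: full span → s += 30 → s = 30.0000
seg 2 [22.7°–115.9°] simple-harmonic, h=-30: θ=39.7° here. β=17, B=93.2. -30/2·(1 − cos(π·0.1824)) = -2.3961 → s = 27.6039
seg 2 [22.7°–115.9°] simple-harmonic, h=-30: θ=54.2° here. β=31.5, B=93.2. -30/2·(1 − cos(π·0.3380)) = -7.6905 → s = 22.3095
seg 2 [22.7°–115.9°] simple-harmonic, h=-30: θ=100.4° here. β=77.7, B=93.2. -30/2·(1 − cos(π·0.8337)) = -27.9988 → s = 2.0012
θ=39.7°: R = R0 + s = 44 + 27.6039 = 71.6039
θ=54.2°: R = R0 + s = 44 + 22.3095 = 66.3095
θ=100.4°: R = R0 + s = 44 + 2.0012 = 46.0012

θ=39.7°: 71.6039
θ=54.2°: 66.3095
θ=100.4°: 46.0012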